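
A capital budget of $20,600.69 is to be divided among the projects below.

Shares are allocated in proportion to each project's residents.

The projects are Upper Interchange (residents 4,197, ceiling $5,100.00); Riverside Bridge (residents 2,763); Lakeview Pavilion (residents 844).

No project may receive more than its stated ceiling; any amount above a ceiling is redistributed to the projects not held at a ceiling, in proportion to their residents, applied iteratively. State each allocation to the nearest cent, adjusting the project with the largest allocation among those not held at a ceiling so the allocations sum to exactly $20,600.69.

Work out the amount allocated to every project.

Total residents = 7,804.
Pro-rata shares before constraints: Upper Interchange 11,079.0743; Riverside Bridge 7,293.6579; Lakeview Pavilion 2,227.9578.
Held at cap: Upper Interchange ($5,100.00); balance $15,500.69 reallocated over remaining residents 3,607.
Remaining shares: Riverside Bridge 11,873.6918 → $11,873.69; Lakeview Pavilion 3,626.9982 → $3,627.00.

Upper Interchange: $5,100.00 | Riverside Bridge: $11,873.69 | Lakeview Pavilion: $3,627.00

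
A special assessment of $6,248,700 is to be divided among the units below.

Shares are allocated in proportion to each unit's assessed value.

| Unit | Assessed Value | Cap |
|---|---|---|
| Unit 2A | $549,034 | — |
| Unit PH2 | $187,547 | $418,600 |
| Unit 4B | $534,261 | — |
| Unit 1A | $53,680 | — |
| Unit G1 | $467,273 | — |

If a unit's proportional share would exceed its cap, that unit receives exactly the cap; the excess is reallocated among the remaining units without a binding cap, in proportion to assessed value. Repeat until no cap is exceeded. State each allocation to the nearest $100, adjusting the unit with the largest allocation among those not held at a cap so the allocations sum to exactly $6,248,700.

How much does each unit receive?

Unit 2A: $1,995,300; Unit PH2: $418,600; Unit 4B: $1,941,600; Unit 1A: $195,100; Unit G1: $1,698,100

Combined assessed value = 1,791,795.
Unconstrained shares: Unit 2A 1,914,699.37; Unit PH2 654,050.79; Unit 4B 1,863,180.06; Unit 1A 187,203.46; Unit G1 1,629,566.33.
Held at cap: Unit PH2 ($418,600); residual $5,830,100 reallocated over remaining assessed value 1,604,248.
Shares after redistribution: Unit 2A 1,995,279.49 → $1,995,300; Unit 4B 1,941,591.98 → $1,941,600; Unit 1A 195,081.91 → $195,100; Unit G1 1,698,146.62 → $1,698,100.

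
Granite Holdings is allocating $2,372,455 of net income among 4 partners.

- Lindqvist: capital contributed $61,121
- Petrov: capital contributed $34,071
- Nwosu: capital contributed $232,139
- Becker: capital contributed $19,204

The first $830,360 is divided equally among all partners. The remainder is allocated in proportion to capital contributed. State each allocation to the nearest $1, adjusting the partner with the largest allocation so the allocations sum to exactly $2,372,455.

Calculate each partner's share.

Lindqvist: $479,581 · Petrov: $359,207 · Nwosu: $1,240,618 · Becker: $293,049

$830,360 shared equally gives $207,590 per partner.
Remainder $1,542,095 by capital contributed (total 346,535): Lindqvist 271,990.96 → $271,991; Petrov 151,617.35 → $151,617; Nwosu 1,033,028.10 → $1,033,028; Becker 85,458.59 → $85,459.
Totals: Lindqvist $207,590 + $271,991 = $479,581; Petrov $207,590 + $151,617 = $359,207; Nwosu $207,590 + $1,033,028 = $1,240,618; Becker $207,590 + $85,459 = $293,049.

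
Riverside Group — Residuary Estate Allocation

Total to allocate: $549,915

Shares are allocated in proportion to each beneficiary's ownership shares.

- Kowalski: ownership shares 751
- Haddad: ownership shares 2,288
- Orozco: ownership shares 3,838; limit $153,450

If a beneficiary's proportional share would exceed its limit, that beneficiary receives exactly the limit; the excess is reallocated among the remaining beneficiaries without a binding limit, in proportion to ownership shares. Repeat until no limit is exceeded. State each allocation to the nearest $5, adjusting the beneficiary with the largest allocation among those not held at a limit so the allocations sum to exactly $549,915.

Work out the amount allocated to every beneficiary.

Kowalski: $97,975 · Haddad: $298,490 · Orozco: $153,450

Total ownership shares = 6,877.
Proportional shares (ignoring caps): Kowalski 60,053.24; Haddad 182,958.49; Orozco 306,903.27.
Held at cap: Orozco ($153,450); remaining pool $396,465 reallocated over remaining ownership shares 3,039.
Shares after redistribution: Kowalski 97,974.73 → $97,975; Haddad 298,490.27 → $298,490.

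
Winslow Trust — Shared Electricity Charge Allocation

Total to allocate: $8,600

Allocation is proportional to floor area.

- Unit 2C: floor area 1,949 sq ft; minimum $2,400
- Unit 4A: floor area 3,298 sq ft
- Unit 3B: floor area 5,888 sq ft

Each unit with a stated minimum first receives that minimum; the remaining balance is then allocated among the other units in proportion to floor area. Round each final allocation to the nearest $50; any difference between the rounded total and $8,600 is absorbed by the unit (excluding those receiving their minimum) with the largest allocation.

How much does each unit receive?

Unit 2C: $2,400 | Unit 4A: $2,250 | Unit 3B: $3,950

Guaranteed amounts: Unit 2C $2,400. Residual $6,200.
Residual split over remaining floor area 9,186: Unit 4A 2,225.95 → $2,250; Unit 3B 3,974.05 → $3,950.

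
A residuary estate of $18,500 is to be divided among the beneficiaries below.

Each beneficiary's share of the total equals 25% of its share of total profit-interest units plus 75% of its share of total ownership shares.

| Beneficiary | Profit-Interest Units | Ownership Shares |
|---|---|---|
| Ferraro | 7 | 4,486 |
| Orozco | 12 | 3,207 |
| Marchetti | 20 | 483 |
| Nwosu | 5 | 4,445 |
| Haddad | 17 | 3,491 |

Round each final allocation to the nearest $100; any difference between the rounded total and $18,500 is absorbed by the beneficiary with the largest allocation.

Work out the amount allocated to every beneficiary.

Ferraro: $4,400 | Orozco: $3,700 | Marchetti: $1,900 | Nwosu: $4,200 | Haddad: $4,300

Totals — profit-interest units 61, ownership shares 16,112.
Blended shares (25% profit-interest units + 75% ownership shares): Ferraro 0.2375; Orozco 0.1985; Marchetti 0.1045; Nwosu 0.2274; Haddad 0.2322.
Pro-rata amounts: Ferraro 4,393.90; Orozco 3,671.57; Marchetti 1,932.33; Nwosu 4,206.95; Haddad 4,295.24.
After rounding ($100): Ferraro $4,400; Orozco $3,700; Marchetti $1,900; Nwosu $4,200; Haddad $4,300. Sum = $18,500.
Rounded total matches; no reconciliation needed.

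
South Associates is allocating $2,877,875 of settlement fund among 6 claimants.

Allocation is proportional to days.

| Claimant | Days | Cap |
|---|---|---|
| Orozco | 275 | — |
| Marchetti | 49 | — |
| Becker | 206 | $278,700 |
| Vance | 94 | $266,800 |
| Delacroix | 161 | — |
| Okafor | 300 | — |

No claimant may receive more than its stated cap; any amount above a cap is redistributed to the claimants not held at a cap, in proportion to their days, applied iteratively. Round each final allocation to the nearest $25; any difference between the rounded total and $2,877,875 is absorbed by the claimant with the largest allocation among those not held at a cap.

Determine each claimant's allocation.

Orozco: $817,075; Marchetti: $145,600; Becker: $278,700; Vance: $266,800; Delacroix: $478,350; Okafor: $891,350

Days total: 1,085.
Unconstrained shares: Orozco 729,415.32; Marchetti 129,968.55; Becker 546,398.39; Vance 249,327.42; Delacroix 427,039.52; Okafor 795,725.81.
Capped: Becker ($278,700); residual $2,599,175 reallocated over remaining days 879.
Capped: Vance ($266,800); residual $2,332,375 reallocated over remaining days 785.
Remaining shares: Orozco 817,074.04 → $817,075; Marchetti 145,587.74 → $145,600; Delacroix 478,359.71 → $478,350; Okafor 891,353.50 → $891,350.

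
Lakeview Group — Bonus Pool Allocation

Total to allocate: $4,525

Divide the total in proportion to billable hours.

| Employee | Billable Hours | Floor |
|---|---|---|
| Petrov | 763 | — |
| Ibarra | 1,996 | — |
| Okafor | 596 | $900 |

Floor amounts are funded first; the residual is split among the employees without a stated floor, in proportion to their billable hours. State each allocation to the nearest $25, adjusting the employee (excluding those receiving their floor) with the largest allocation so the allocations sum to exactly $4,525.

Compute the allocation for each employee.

Minimums first: Okafor $900. Residual $3,625.
Residual split over remaining billable hours 2,759: Petrov 1,002.49 → $1,000; Ibarra 2,622.51 → $2,625.

Petrov: $1,000 · Ibarra: $2,625 · Okafor: $900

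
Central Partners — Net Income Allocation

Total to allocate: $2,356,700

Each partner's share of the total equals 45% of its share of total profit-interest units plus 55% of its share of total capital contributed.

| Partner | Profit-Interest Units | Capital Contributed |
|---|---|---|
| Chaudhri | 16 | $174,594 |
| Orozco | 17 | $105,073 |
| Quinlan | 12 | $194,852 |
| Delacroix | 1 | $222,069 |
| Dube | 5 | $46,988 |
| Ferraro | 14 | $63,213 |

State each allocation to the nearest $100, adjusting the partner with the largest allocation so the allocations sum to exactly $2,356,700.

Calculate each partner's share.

Totals — profit-interest units 65, capital contributed 806,789.
Combined weights (45% profit-interest units + 55% capital contributed): Chaudhri 0.2298; Orozco 0.1893; Quinlan 0.2159; Delacroix 0.1583; Dube 0.0666; Ferraro 0.1400.
Pro-rata amounts: Chaudhri 541,552.09; Orozco 446,175.46; Quinlan 508,836.07; Delacroix 373,091.06; Dube 157,068.87; Ferraro 329,976.45.
After rounding ($100): Chaudhri $541,600; Orozco $446,200; Quinlan $508,800; Delacroix $373,100; Dube $157,100; Ferraro $330,000. Sum = $2,356,800.
Difference $2,356,700 − $2,356,800 = −$100 applied to largest allocation (Chaudhri): Chaudhri becomes $541,500.

Chaudhri: $541,500; Orozco: $446,200; Quinlan: $508,800; Delacroix: $373,100; Dube: $157,100; Ferraro: $330,000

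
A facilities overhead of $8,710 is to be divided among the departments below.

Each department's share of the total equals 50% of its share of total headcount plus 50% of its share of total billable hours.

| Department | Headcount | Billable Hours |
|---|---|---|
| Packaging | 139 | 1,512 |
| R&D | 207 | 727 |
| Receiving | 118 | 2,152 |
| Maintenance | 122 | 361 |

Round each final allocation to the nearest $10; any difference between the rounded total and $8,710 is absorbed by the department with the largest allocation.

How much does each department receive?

Headcount total 586; billable hours total 4,752.
Blended shares (50% headcount + 50% billable hours): Packaging 0.2777; R&D 0.2531; Receiving 0.3271; Maintenance 0.1421.
Pro-rata amounts: Packaging 2,418.69; R&D 2,204.63; Receiving 2,849.16; Maintenance 1,237.51.
At nearest $10: Packaging $2,420; R&D $2,200; Receiving $2,850; Maintenance $1,240. Sum = $8,710.
Rounded total matches; no reconciliation needed.

Packaging: $2,420 | R&D: $2,200 | Receiving: $2,850 | Maintenance: $1,240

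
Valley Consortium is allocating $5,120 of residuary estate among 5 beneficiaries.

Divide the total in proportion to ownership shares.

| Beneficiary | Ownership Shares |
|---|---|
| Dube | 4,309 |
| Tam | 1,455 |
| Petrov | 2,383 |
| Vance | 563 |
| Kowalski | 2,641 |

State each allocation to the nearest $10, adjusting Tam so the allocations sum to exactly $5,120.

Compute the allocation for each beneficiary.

Sum of ownership shares: 11,351.
Proportional shares: Dube 4,309/11,351 × $5,120 = 1,943.62; Tam 1,455/11,351 × $5,120 = 656.29; Petrov 2,383/11,351 × $5,120 = 1,074.88; Vance 563/11,351 × $5,120 = 253.95; Kowalski 2,641/11,351 × $5,120 = 1,191.25.
At nearest $10: Dube $1,940; Tam $660; Petrov $1,070; Vance $250; Kowalski $1,190. Sum = $5,110.
Difference $5,120 − $5,110 = +$10 applied to Tam: Tam becomes $670.

Dube: $1,940 · Tam: $670 · Petrov: $1,070 · Vance: $250 · Kowalski: $1,190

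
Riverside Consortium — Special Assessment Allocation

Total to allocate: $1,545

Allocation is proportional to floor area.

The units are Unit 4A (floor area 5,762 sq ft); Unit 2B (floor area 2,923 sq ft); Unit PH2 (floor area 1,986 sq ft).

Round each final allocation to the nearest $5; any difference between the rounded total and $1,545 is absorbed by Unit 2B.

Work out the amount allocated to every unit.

Unit 4A: $835 | Unit 2B: $420 | Unit PH2: $290

Floor area total: 10,671.
Pro-rata amounts: Unit 4A 5,762/10,671 × $1,545 = 834.25; Unit 2B 2,923/10,671 × $1,545 = 423.21; Unit PH2 1,986/10,671 × $1,545 = 287.54.
After rounding ($5): Unit 4A $835; Unit 2B $425; Unit PH2 $290. Sum = $1,550.
Difference $1,545 − $1,550 = −$5 applied to Unit 2B: Unit 2B becomes $420.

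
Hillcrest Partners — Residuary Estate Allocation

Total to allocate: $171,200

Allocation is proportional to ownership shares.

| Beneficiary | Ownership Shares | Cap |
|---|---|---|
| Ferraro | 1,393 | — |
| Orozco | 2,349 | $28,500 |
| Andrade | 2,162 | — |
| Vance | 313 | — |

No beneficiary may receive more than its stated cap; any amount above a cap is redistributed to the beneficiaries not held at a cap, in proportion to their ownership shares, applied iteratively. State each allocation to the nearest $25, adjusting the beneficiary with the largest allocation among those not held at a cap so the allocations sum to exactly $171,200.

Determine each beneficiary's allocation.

Total ownership shares = 6,217.
Unconstrained shares: Ferraro 38,359.59; Orozco 64,685.35; Andrade 59,535.85; Vance 8,619.21.
Cap binds for Orozco ($28,500); balance $142,700 reallocated over remaining ownership shares 3,868.
Remaining shares: Ferraro 51,391.18 → $51,400; Andrade 79,761.48 → $79,750; Vance 11,547.34 → $11,550.

Ferraro: $51,400; Orozco: $28,500; Andrade: $79,750; Vance: $11,550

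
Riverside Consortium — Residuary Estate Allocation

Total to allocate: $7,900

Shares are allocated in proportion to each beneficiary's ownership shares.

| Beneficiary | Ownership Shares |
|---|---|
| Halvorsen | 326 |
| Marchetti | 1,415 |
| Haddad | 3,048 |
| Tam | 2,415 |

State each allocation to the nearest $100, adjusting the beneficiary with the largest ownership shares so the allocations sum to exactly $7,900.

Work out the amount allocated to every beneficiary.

Total ownership shares = 326 + 1,415 + 3,048 + 2,415 = 7,204.
Pro-rata amounts: Halvorsen 357.50; Marchetti 1,551.71; Haddad 3,342.48; Tam 2,648.32.
At nearest $100: Halvorsen $400; Marchetti $1,600; Haddad $3,300; Tam $2,600. Sum = $7,900.
No rounding difference to absorb.

Halvorsen: $400; Marchetti: $1,600; Haddad: $3,300; Tam: $2,600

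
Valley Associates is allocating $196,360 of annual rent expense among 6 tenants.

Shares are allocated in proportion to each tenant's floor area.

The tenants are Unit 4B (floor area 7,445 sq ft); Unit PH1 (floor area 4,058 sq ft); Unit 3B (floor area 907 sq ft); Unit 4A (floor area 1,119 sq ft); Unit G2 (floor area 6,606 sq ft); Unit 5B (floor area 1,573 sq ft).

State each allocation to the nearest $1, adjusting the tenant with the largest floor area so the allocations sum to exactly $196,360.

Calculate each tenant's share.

Sum of floor area: 21,708.
Proportional shares: Unit 4B 7,445/21,708 × $196,360 = 67,343.85; Unit PH1 4,058/21,708 × $196,360 = 36,706.69; Unit 3B 907/21,708 × $196,360 = 8,204.28; Unit 4A 1,119/21,708 × $196,360 = 10,121.93; Unit G2 6,606/21,708 × $196,360 = 59,754.66; Unit 5B 1,573/21,708 × $196,360 = 14,228.59.
Rounded to nearest $1: Unit 4B $67,344; Unit PH1 $36,707; Unit 3B $8,204; Unit 4A $10,122; Unit G2 $59,755; Unit 5B $14,229. Sum = $196,361.
Difference $196,360 − $196,361 = −$1 applied to largest floor area (Unit 4B): Unit 4B becomes $67,343.

Unit 4B: $67,343 | Unit PH1: $36,707 | Unit 3B: $8,204 | Unit 4A: $10,122 | Unit G2: $59,755 | Unit 5B: $14,229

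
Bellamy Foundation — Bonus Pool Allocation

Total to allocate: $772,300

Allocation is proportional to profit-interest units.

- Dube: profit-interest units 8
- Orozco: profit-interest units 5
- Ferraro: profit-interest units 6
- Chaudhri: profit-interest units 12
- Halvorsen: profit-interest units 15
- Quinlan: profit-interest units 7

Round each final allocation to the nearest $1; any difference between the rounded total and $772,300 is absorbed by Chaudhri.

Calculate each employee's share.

Dube: $116,574 · Orozco: $72,858 · Ferraro: $87,430 · Chaudhri: $174,861 · Halvorsen: $218,575 · Quinlan: $102,002

Total profit-interest units = 53.
Unrounded shares: Dube 8/53 × $772,300 = 116,573.58; Orozco 5/53 × $772,300 = 72,858.49; Ferraro 6/53 × $772,300 = 87,430.19; Chaudhri 12/53 × $772,300 = 174,860.38; Halvorsen 15/53 × $772,300 = 218,575.47; Quinlan 7/53 × $772,300 = 102,001.89.
After rounding ($1): Dube $116,574; Orozco $72,858; Ferraro $87,430; Chaudhri $174,860; Halvorsen $218,575; Quinlan $102,002. Sum = $772,299.
Difference $772,300 − $772,299 = +$1 applied to Chaudhri: Chaudhri becomes $174,861.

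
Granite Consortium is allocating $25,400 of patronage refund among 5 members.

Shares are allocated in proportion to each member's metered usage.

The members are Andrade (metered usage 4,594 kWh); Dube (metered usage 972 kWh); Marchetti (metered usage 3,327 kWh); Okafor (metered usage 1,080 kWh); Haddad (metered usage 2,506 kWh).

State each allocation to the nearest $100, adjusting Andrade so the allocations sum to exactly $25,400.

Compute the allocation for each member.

Combined metered usage = 12,479.
Pro-rata amounts: Andrade 4,594/12,479 × $25,400 = 9,350.72; Dube 972/12,479 × $25,400 = 1,978.43; Marchetti 3,327/12,479 × $25,400 = 6,771.84; Okafor 1,080/12,479 × $25,400 = 2,198.25; Haddad 2,506/12,479 × $25,400 = 5,100.76.
After rounding ($100): Andrade $9,400; Dube $2,000; Marchetti $6,800; Okafor $2,200; Haddad $5,100. Sum = $25,500.
Difference $25,400 − $25,500 = −$100 applied to Andrade: Andrade becomes $9,300.

Andrade: $9,300 · Dube: $2,000 · Marchetti: $6,800 · Okafor: $2,200 · Haddad: $5,100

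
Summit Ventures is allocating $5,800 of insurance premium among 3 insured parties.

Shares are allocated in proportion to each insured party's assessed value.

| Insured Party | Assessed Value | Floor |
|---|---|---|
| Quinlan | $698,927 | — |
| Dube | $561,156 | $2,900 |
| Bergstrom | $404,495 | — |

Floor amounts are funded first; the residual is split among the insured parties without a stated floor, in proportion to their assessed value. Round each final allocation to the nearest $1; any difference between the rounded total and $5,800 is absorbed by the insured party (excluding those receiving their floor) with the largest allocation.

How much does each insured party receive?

Quinlan: $1,837; Dube: $2,900; Bergstrom: $1,063

Fund the minimums — Dube $2,900. Balance $2,900.
Balance split over remaining assessed value 1,103,422: Quinlan 1,836.91 → $1,837; Bergstrom 1,063.09 → $1,063.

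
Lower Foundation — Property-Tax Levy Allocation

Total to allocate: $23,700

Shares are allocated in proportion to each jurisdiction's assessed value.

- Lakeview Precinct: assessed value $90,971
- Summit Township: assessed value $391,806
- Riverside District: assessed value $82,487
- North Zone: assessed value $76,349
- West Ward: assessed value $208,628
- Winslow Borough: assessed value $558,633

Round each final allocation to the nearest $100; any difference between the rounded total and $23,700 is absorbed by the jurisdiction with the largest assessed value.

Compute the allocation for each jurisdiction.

Lakeview Precinct: $1,500 | Summit Township: $6,600 | Riverside District: $1,400 | North Zone: $1,300 | West Ward: $3,500 | Winslow Borough: $9,400

Total assessed value = 90,971 + 391,806 + 82,487 + 76,349 + 208,628 + 558,633 = 1,408,874.
Unrounded shares: Lakeview Precinct 1,530.31; Summit Township 6,590.94; Riverside District 1,387.59; North Zone 1,284.34; West Ward 3,509.53; Winslow Borough 9,397.29.
After rounding ($100): Lakeview Precinct $1,500; Summit Township $6,600; Riverside District $1,400; North Zone $1,300; West Ward $3,500; Winslow Borough $9,400. Sum = $23,700.
Sum already equals the total — no adjustment.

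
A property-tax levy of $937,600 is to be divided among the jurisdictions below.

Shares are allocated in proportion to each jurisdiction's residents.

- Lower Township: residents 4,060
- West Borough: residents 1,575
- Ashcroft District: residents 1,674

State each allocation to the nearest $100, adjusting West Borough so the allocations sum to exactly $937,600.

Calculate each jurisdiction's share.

Lower Township: $520,800 · West Borough: $202,100 · Ashcroft District: $214,700

Combined residents = 7,309.
Raw shares: Lower Township 4,060/7,309 × $937,600 = 520,817.62; West Borough 1,575/7,309 × $937,600 = 202,041.32; Ashcroft District 1,674/7,309 × $937,600 = 214,741.06.
At nearest $100: Lower Township $520,800; West Borough $202,000; Ashcroft District $214,700. Sum = $937,500.
Difference $937,600 − $937,500 = +$100 applied to West Borough: West Borough becomes $202,100.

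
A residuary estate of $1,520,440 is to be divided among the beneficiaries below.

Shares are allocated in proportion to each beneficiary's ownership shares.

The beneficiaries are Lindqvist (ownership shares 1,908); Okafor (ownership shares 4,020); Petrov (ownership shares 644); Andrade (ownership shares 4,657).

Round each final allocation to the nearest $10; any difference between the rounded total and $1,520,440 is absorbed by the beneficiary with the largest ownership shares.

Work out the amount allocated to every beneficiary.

Sum of ownership shares: 1,908 + 4,020 + 644 + 4,657 = 11,229.
Pro-rata amounts: Lindqvist 258,348.88; Okafor 544,319.96; Petrov 87,199.52; Andrade 630,571.65.
At nearest $10: Lindqvist $258,350; Okafor $544,320; Petrov $87,200; Andrade $630,570. Sum = $1,520,440.
Rounded total matches; no reconciliation needed.

Lindqvist: $258,350 · Okafor: $544,320 · Petrov: $87,200 · Andrade: $630,570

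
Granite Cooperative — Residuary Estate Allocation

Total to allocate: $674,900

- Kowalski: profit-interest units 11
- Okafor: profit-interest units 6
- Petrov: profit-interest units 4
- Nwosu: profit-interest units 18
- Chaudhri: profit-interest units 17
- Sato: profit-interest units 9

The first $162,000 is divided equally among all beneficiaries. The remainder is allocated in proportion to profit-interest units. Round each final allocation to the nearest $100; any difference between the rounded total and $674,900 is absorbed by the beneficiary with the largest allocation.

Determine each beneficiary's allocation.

Kowalski: $113,800 | Okafor: $74,300 | Petrov: $58,600 | Nwosu: $169,100 | Chaudhri: $161,100 | Sato: $98,000

$162,000 shared equally gives $27,000 per beneficiary.
Remainder $512,900 by profit-interest units (total 65): Kowalski 86,798.46 → $86,800; Okafor 47,344.62 → $47,300; Petrov 31,563.08 → $31,600; Nwosu 142,033.85 → $142,000; Chaudhri 134,143.08 → $134,100; Sato 71,016.92 → $71,000.
Rounding difference +$100 on remainder applied to Nwosu.
Totals: Kowalski $27,000 + $86,800 = $113,800; Okafor $27,000 + $47,300 = $74,300; Petrov $27,000 + $31,600 = $58,600; Nwosu $27,000 + $142,100 = $169,100; Chaudhri $27,000 + $134,100 = $161,100; Sato $27,000 + $71,000 = $98,000.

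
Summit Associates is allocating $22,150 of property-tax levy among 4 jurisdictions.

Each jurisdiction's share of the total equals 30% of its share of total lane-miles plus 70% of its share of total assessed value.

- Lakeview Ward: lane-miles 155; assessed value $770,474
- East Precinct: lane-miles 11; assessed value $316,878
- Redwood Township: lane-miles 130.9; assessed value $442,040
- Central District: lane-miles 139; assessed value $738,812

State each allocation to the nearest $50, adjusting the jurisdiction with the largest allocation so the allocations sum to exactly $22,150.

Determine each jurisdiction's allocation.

Totals — lane-miles 435.9, assessed value 2,268,204.
Composite weights (30% lane-miles + 70% assessed value): Lakeview Ward 0.3445; East Precinct 0.1054; Redwood Township 0.2265; Central District 0.3237.
Pro-rata amounts: Lakeview Ward 7,629.68; East Precinct 2,333.80; Redwood Township 5,017.18; Central District 7,169.34.
After rounding ($50): Lakeview Ward $7,650; East Precinct $2,350; Redwood Township $5,000; Central District $7,150. Sum = $22,150.
No rounding difference to absorb.

Lakeview Ward: $7,650; East Precinct: $2,350; Redwood Township: $5,000; Central District: $7,150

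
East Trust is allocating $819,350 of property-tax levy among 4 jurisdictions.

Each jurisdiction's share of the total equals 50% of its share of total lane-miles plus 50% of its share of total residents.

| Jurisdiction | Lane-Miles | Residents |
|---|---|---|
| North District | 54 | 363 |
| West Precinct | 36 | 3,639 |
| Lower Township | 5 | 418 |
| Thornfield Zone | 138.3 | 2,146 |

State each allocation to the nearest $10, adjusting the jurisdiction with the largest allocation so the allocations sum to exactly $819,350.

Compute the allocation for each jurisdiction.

North District: $117,470; West Precinct: $290,270; Lower Township: $34,860; Thornfield Zone: $376,750

Lane-miles total 233.3; residents total 6,566.
Blended shares (50% lane-miles + 50% residents): North District 0.1434; West Precinct 0.3543; Lower Township 0.0425; Thornfield Zone 0.4598.
Raw shares: North District 117,472.85; West Precinct 290,265.58; Lower Township 34,860.44; Thornfield Zone 376,751.13.
Rounded to nearest $10: North District $117,470; West Precinct $290,270; Lower Township $34,860; Thornfield Zone $376,750. Sum = $819,350.
Sum already equals the total — no adjustment.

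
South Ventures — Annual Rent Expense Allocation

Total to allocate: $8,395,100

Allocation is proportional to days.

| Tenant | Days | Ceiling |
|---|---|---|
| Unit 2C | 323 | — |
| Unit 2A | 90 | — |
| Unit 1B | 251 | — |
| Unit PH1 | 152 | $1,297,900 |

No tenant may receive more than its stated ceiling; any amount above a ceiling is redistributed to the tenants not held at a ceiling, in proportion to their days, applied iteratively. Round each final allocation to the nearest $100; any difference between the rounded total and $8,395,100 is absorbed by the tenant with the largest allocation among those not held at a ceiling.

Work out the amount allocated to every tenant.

Unit 2C: $3,452,400 · Unit 2A: $962,000 · Unit 1B: $2,682,800 · Unit PH1: $1,297,900

Sum of days: 816.
Proportional shares (ignoring caps): Unit 2C 3,323,060.42; Unit 2A 925,930.15; Unit 1B 2,582,316.30; Unit PH1 1,563,793.14.
Cap binds for Unit PH1 ($1,297,900); remaining pool $7,097,200 reallocated over remaining days 664.
Redistributed shares: Unit 2C 3,452,403.01 → $3,452,400; Unit 2A 961,969.88 → $962,000; Unit 1B 2,682,827.11 → $2,682,800.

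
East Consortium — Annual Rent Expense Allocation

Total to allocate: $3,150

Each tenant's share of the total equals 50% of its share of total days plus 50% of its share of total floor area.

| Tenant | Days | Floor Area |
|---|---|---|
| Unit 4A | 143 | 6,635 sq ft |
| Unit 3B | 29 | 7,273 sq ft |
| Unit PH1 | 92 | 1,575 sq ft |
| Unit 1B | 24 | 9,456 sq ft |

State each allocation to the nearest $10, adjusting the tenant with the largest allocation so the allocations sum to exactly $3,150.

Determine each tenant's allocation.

Days total 288; floor area total 24,939.
Blended shares (50% days + 50% floor area): Unit 4A 0.3813; Unit 3B 0.1962; Unit PH1 0.1913; Unit 1B 0.2312.
Pro-rata amounts: Unit 4A 1,201.06; Unit 3B 617.91; Unit PH1 602.59; Unit 1B 728.44.
At nearest $10: Unit 4A $1,200; Unit 3B $620; Unit PH1 $600; Unit 1B $730. Sum = $3,150.
Rounded total matches; no reconciliation needed.

Unit 4A: $1,200 | Unit 3B: $620 | Unit PH1: $600 | Unit 1B: $730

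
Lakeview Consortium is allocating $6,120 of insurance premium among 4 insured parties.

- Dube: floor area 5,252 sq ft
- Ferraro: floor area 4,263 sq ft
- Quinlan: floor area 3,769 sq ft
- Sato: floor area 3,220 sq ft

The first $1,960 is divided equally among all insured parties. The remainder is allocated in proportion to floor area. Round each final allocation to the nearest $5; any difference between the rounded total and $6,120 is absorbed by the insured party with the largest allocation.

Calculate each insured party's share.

$1,960 shared equally gives $490 per insured party.
Remainder $4,160 by floor area (total 16,504): Dube 1,323.82 → $1,325; Ferraro 1,074.53 → $1,075; Quinlan 950.01 → $950; Sato 811.63 → $810.
Totals: Dube $490 + $1,325 = $1,815; Ferraro $490 + $1,075 = $1,565; Quinlan $490 + $950 = $1,440; Sato $490 + $810 = $1,300.

Dube: $1,815; Ferraro: $1,565; Quinlan: $1,440; Sato: $1,300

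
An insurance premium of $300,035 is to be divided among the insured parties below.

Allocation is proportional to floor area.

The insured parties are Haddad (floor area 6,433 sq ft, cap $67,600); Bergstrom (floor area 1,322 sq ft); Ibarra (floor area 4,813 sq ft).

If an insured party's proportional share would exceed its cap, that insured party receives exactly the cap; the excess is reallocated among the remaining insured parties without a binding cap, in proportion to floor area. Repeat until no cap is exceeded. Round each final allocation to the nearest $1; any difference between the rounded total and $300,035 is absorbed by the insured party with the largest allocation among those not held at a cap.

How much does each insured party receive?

Haddad: $67,600; Bergstrom: $50,086; Ibarra: $182,349

Sum of floor area: 12,568.
Proportional shares (ignoring caps): Haddad 153,574.57; Bergstrom 31,560.02; Ibarra 114,900.42.
Held at cap: Haddad ($67,600); balance $232,435 reallocated over remaining floor area 6,135.
Shares after redistribution: Bergstrom 50,086.24 → $50,086; Ibarra 182,348.76 → $182,349.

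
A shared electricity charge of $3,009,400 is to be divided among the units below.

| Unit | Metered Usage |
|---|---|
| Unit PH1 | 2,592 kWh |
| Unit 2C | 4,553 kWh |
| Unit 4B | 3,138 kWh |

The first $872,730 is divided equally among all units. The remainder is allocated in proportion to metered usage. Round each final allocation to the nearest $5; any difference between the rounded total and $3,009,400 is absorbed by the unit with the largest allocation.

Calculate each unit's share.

Equal tier: $872,730 ÷ 3 = $290,910 apiece.
Remainder $2,136,670 by metered usage (total 10,283): Unit PH1 538,582.97 → $538,585; Unit 2C 946,052.56 → $946,055; Unit 4B 652,034.47 → $652,035.
Rounding difference −$5 on remainder applied to Unit 2C.
Totals: Unit PH1 $290,910 + $538,585 = $829,495; Unit 2C $290,910 + $946,050 = $1,236,960; Unit 4B $290,910 + $652,035 = $942,945.

Unit PH1: $829,495 · Unit 2C: $1,236,960 · Unit 4B: $942,945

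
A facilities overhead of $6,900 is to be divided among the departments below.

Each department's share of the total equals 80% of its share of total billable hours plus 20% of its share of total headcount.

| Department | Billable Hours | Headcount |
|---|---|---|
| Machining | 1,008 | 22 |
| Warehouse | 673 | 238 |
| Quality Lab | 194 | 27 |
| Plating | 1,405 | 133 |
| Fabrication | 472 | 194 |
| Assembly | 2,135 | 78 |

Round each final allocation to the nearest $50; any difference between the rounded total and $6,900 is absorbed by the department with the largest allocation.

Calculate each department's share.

Billable hours total 5,887; headcount total 692.
Blended shares (80% billable hours + 20% headcount): Machining 0.1433; Warehouse 0.1602; Quality Lab 0.0342; Plating 0.2294; Fabrication 0.1202; Assembly 0.3127.
Proportional shares: Machining 989.03; Warehouse 1,105.67; Quality Lab 235.75; Plating 1,582.64; Fabrication 829.45; Assembly 2,157.45.
After rounding ($50): Machining $1,000; Warehouse $1,100; Quality Lab $250; Plating $1,600; Fabrication $850; Assembly $2,150. Sum = $6,950.
Difference $6,900 − $6,950 = −$50 applied to largest allocation (Assembly): Assembly becomes $2,100.

Machining: $1,000 · Warehouse: $1,100 · Quality Lab: $250 · Plating: $1,600 · Fabrication: $850 · Assembly: $2,100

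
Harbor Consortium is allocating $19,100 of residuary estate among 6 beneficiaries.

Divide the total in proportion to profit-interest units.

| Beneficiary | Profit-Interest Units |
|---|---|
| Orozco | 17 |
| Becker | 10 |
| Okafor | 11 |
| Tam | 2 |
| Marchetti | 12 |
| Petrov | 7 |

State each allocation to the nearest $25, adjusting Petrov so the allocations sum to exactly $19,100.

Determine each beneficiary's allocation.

Total profit-interest units = 59.
Unrounded shares: Orozco 17/59 × $19,100 = 5,503.39; Becker 10/59 × $19,100 = 3,237.29; Okafor 11/59 × $19,100 = 3,561.02; Tam 2/59 × $19,100 = 647.46; Marchetti 12/59 × $19,100 = 3,884.75; Petrov 7/59 × $19,100 = 2,266.10.
After rounding ($25): Orozco $5,500; Becker $3,225; Okafor $3,550; Tam $650; Marchetti $3,875; Petrov $2,275. Sum = $19,075.
Difference $19,100 − $19,075 = +$25 applied to Petrov: Petrov becomes $2,300.

Orozco: $5,500 · Becker: $3,225 · Okafor: $3,550 · Tam: $650 · Marchetti: $3,875 · Petrov: $2,300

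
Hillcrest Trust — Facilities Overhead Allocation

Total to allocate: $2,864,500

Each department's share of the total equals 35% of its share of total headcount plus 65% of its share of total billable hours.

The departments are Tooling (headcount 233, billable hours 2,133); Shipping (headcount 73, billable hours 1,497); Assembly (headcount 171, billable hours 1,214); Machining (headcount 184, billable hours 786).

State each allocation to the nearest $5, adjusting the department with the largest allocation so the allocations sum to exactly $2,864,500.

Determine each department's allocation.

Headcount total 661; billable hours total 5,630.
Combined weights (35% headcount + 65% billable hours): Tooling 0.3696; Shipping 0.2115; Assembly 0.2307; Machining 0.1882.
Unrounded shares: Tooling 1,058,818.82; Shipping 605,803.34; Assembly 660,853.00; Machining 539,024.83.
After rounding ($5): Tooling $1,058,820; Shipping $605,805; Assembly $660,855; Machining $539,025. Sum = $2,864,505.
Difference $2,864,500 − $2,864,505 = −$5 applied to largest allocation (Tooling): Tooling becomes $1,058,815.

Tooling: $1,058,815; Shipping: $605,805; Assembly: $660,855; Machining: $539,025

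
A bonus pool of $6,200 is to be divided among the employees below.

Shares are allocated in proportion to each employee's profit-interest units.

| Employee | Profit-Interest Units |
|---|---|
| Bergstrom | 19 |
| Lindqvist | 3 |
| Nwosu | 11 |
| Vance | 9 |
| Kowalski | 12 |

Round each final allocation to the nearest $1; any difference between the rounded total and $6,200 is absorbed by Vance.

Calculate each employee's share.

Bergstrom: $2,181 · Lindqvist: $344 · Nwosu: $1,263 · Vance: $1,034 · Kowalski: $1,378

Total profit-interest units = 54.
Unrounded shares: Bergstrom 19/54 × $6,200 = 2,181.48; Lindqvist 3/54 × $6,200 = 344.44; Nwosu 11/54 × $6,200 = 1,262.96; Vance 9/54 × $6,200 = 1,033.33; Kowalski 12/54 × $6,200 = 1,377.78.
At nearest $1: Bergstrom $2,181; Lindqvist $344; Nwosu $1,263; Vance $1,033; Kowalski $1,378. Sum = $6,199.
Difference $6,200 − $6,199 = +$1 applied to Vance: Vance becomes $1,034.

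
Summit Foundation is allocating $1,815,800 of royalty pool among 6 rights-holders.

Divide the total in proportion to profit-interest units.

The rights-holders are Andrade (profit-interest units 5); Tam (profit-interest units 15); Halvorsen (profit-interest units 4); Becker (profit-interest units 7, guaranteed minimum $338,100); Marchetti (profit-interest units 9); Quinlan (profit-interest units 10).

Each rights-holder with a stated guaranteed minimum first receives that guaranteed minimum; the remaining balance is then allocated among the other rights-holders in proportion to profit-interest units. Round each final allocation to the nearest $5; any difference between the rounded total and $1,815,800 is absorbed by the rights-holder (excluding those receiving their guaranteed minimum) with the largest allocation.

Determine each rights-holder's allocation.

Fund the minimums — Becker $338,100. Balance $1,477,700.
Balance split over remaining profit-interest units 43: Andrade 171,825.58 → $171,825; Tam 515,476.74 → $515,475; Halvorsen 137,460.47 → $137,460; Marchetti 309,286.05 → $309,285; Quinlan 343,651.16 → $343,650.
Rounding difference +$5 applied to Tam → $515,480.

Andrade: $171,825 · Tam: $515,480 · Halvorsen: $137,460 · Becker: $338,100 · Marchetti: $309,285 · Quinlan: $343,650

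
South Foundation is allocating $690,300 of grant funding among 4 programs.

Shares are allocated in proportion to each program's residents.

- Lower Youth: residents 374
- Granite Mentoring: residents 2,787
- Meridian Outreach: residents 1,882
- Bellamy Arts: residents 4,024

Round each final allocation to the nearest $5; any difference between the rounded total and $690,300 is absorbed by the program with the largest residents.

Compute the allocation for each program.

Combined residents = 9,067.
Proportional shares: Lower Youth 374/9,067 × $690,300 = 28,473.83; Granite Mentoring 2,787/9,067 × $690,300 = 212,183.31; Meridian Outreach 1,882/9,067 × $690,300 = 143,282.74; Bellamy Arts 4,024/9,067 × $690,300 = 306,360.12.
At nearest $5: Lower Youth $28,475; Granite Mentoring $212,185; Meridian Outreach $143,285; Bellamy Arts $306,360. Sum = $690,305.
Difference $690,300 − $690,305 = −$5 applied to largest residents (Bellamy Arts): Bellamy Arts becomes $306,355.

Lower Youth: $28,475 | Granite Mentoring: $212,185 | Meridian Outreach: $143,285 | Bellamy Arts: $306,355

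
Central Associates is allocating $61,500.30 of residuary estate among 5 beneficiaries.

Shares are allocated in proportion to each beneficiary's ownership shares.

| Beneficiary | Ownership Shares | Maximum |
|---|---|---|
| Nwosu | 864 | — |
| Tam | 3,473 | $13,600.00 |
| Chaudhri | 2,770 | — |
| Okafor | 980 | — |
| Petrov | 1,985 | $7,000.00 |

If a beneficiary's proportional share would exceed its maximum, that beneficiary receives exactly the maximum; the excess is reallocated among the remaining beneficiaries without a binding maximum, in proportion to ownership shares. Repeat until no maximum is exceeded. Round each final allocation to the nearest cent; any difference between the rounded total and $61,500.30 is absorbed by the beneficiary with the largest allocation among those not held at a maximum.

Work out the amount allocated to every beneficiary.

Nwosu: $7,658.83 | Tam: $13,600.00 | Chaudhri: $24,554.37 | Okafor: $8,687.10 | Petrov: $7,000.00

Ownership shares total: 10,072.
Pro-rata shares before constraints: Nwosu 5,275.6413; Tam 21,206.3683; Chaudhri 16,913.8037; Okafor 5,983.944996; Petrov 12,120.5417.
Held at cap: Tam ($13,600.00), Petrov ($7,000.00); balance $40,900.30 reallocated over remaining ownership shares 4,614.
Remaining shares: Nwosu 7,658.8338 → $7,658.83; Chaudhri 24,554.3630 → $24,554.36; Okafor 8,687.1032 → $8,687.10.
Rounding difference +$0.01 applied to Chaudhri → $24,554.37.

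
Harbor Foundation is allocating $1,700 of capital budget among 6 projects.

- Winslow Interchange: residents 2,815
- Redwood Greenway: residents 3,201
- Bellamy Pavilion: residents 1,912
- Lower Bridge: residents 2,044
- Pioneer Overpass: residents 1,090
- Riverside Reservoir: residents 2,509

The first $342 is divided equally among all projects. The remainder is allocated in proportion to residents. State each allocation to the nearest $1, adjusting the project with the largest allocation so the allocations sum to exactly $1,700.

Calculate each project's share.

Winslow Interchange: $339 · Redwood Greenway: $377 · Bellamy Pavilion: $248 · Lower Bridge: $262 · Pioneer Overpass: $166 · Riverside Reservoir: $308

Equal tier: $342 ÷ 6 = $57 apiece.
Remainder $1,358 by residents (total 13,571): Winslow Interchange 281.69 → $282; Redwood Greenway 320.31 → $320; Bellamy Pavilion 191.33 → $191; Lower Bridge 204.54 → $205; Pioneer Overpass 109.07 → $109; Riverside Reservoir 251.07 → $251.
Totals: Winslow Interchange $57 + $282 = $339; Redwood Greenway $57 + $320 = $377; Bellamy Pavilion $57 + $191 = $248; Lower Bridge $57 + $205 = $262; Pioneer Overpass $57 + $109 = $166; Riverside Reservoir $57 + $251 = $308.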